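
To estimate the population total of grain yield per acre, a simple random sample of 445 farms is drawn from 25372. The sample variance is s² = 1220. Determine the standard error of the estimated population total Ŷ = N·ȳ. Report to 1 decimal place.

41640.1

Var(Ŷ) = N²·Var(ȳ) = N²·(1 − n/N)·s²/n.
f = 445/25372 = 0.01753902; Var(ȳ) = 0.98246098·1220/445 = 2.6934885.
Var(Ŷ) = 25372² · 2.6934885 = 1.7339019 × 10^9.
SE(Ŷ) = √(1.7339019 × 10^9) = 41640.1.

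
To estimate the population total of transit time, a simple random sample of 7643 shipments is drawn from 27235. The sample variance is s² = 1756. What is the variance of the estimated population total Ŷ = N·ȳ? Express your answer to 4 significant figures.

Var(Ŷ) = N²·Var(ȳ) = N²·(1 − n/N)·s²/n.
f = 7643/27235 = 0.28063154; Var(ȳ) = 0.71936846·1756/7643 = 0.16527686.
Var(Ŷ) = 27235² · 0.16527686 = 1.2259332 × 10^8.

1.226 × 10^8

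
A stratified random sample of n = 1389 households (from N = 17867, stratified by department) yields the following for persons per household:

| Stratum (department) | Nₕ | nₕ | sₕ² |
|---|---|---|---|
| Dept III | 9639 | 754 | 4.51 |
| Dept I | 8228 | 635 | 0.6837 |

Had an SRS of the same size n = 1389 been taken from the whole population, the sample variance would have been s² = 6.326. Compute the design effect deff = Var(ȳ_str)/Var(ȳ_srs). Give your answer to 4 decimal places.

Var(ȳ_str) = Σ Wₕ²(1−fₕ)sₕ²/nₕ with Wₕ = Nₕ/17867:
  Dept III: (9639/17867)²·(1−754/9639)·4.51/754 = 0.0016046907
  Dept I: (8228/17867)²·(1−635/8228)·0.6837/635 = 2.1071539 × 10^-4
  → Var(ȳ_str) = 0.0018154061.
Var(ȳ_srs) = (1 − 1389/17867)·6.326/1389 = 0.0042002951.
deff = 0.0018154061 / 0.0042002951 = 0.4322.

0.4322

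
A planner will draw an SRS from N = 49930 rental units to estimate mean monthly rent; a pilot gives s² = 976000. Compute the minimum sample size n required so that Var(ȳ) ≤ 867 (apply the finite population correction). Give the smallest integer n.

1101

Without fpc, n₀ = s²/D = 976000/867 = 1125.7209.
With fpc, (1 − n/N)·s²/n ≤ D requires n ≥ n₀/(1 + n₀/N) = 1125.7209/(1 + 1125.7209/49930) = 1100.9000.
Rounding up, n = 1101.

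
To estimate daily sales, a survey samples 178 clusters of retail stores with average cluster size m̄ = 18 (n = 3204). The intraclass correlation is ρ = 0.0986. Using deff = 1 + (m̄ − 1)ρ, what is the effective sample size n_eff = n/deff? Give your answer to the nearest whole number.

1197

deff = 1 + (18 − 1)·0.0986 = 1 + 1.6762 = 2.6762.
n_eff = 3204 / 2.6762 = 1197.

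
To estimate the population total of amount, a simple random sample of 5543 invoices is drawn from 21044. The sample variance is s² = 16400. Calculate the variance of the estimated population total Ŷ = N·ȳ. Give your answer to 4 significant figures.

Var(Ŷ) = N²·Var(ȳ) = N²·(1 − n/N)·s²/n.
f = 5543/21044 = 0.26340049; Var(ȳ) = 0.73659951·16400/5543 = 2.1793671.
Var(Ŷ) = 21044² · 2.1793671 = 9.6513258 × 10^8.

9.651 × 10^8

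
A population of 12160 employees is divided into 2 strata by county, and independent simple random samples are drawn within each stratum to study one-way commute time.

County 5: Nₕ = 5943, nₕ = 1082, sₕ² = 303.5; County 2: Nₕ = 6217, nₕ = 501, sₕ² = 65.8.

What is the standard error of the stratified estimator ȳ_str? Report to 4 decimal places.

0.2939

Var(ȳ_str) = Σₕ Wₕ²(1 − fₕ)sₕ²/nₕ with Wₕ = Nₕ/N, N = 12160.
County 5: Wₕ = 0.48873355; term = 0.48873355²·(1 − 0.18206293)·303.5/1082 = 0.054801903.
County 2: Wₕ = 0.51126645; term = 0.51126645²·(1 − 0.08058549)·65.8/501 = 0.03156415.
Sum = 0.086366053.
SE = √(0.086366053) = 0.2939.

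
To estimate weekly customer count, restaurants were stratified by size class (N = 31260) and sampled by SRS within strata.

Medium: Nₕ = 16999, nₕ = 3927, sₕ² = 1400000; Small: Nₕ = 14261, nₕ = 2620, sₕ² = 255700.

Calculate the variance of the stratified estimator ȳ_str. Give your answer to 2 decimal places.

97.65

Var(ȳ_str) = Σₕ Wₕ²(1 − fₕ)sₕ²/nₕ with Wₕ = Nₕ/N, N = 31260.
Medium: Wₕ = 0.54379399; term = 0.54379399²·(1 − 0.23101359)·1400000/3927 = 81.06896.
Small: Wₕ = 0.45620601; term = 0.45620601²·(1 − 0.18371783)·255700/2620 = 16.580276.
Sum = 97.649236.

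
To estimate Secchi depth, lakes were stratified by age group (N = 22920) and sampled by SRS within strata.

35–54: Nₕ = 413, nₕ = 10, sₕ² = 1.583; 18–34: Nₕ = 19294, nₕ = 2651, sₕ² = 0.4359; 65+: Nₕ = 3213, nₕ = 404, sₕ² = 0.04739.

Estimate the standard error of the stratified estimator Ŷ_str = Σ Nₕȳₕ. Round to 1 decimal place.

283.2

Var(Ŷ_str) = Σₕ Nₕ²(1 − fₕ)sₕ²/nₕ.
35–54: 413²·(1 − 10/413)·1.583/10 = 26347.294.
18–34: 19294²·(1 − 2651/19294)·0.4359/2651 = 52799.648.
65+: 3213²·(1 − 404/3213)·0.04739/404 = 1058.6876.
Sum = 80205.63.
SE = √(80205.63) = 283.2.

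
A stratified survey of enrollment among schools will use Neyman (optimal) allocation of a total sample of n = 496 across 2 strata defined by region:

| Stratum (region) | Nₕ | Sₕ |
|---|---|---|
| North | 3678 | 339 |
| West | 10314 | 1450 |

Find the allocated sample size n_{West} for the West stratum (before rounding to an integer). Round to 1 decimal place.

457.8

Neyman allocation: nₕ = n·NₕSₕ / Σⱼ NⱼSⱼ.
Σ NⱼSⱼ = 3678·339 + 10314·1450 = 1.6202142 × 10^7.
n_{West} = 496·10314·1450 / (1.6202142 × 10^7) = 457.8.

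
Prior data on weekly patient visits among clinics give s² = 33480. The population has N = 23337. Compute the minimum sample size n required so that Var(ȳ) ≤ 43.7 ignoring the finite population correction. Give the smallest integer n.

767

Without fpc, n₀ = s²/D = 33480/43.7 = 766.1327.
Rounding up, n = 767.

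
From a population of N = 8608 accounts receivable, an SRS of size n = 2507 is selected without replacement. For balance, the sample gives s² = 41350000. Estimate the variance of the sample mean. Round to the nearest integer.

11690

Under SRS without replacement, Var(ȳ) = (1 − f)·s²/n with f = n/N = 2507/8608 = 0.29124071.
Var(ȳ) = (1 − 0.29124071)·41350000/2507 = 0.70875929·16493.817 = 11690.146.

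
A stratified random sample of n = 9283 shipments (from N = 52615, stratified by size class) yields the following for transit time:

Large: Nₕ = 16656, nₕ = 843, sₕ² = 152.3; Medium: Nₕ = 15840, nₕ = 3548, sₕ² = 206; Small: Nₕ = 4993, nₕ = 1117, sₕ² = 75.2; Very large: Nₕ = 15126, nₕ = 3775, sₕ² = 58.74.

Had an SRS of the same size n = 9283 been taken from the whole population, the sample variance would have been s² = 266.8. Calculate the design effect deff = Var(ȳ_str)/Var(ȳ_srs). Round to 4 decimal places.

Var(ȳ_str) = Σ Wₕ²(1−fₕ)sₕ²/nₕ with Wₕ = Nₕ/52615:
  Large: (16656/52615)²·(1−843/16656)·152.3/843 = 0.017188507
  Medium: (15840/52615)²·(1−3548/15840)·206/3548 = 0.0040835905
  Small: (4993/52615)²·(1−1117/4993)·75.2/1117 = 4.7064219 × 10^-4
  Very large: (15126/52615)²·(1−3775/15126)·58.74/3775 = 9.6506387 × 10^-4
  → Var(ȳ_str) = 0.022707804.
Var(ȳ_srs) = (1 − 9283/52615)·266.8/9283 = 0.023669912.
deff = 0.022707804 / 0.023669912 = 0.9594.

0.9594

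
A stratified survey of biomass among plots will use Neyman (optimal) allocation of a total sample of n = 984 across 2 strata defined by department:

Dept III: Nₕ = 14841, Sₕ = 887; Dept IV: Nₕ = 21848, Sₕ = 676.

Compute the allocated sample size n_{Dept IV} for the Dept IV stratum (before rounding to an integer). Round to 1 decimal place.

520.3

Neyman allocation: nₕ = n·NₕSₕ / Σⱼ NⱼSⱼ.
Σ NⱼSⱼ = 14841·887 + 21848·676 = 2.7933215 × 10^7.
n_{Dept IV} = 984·21848·676 / (2.7933215 × 10^7) = 520.3.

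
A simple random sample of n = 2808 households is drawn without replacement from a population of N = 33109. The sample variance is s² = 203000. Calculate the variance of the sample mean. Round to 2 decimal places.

66.16

Under SRS without replacement, Var(ȳ) = (1 − f)·s²/n with f = n/N = 2808/33109 = 0.08481078.
Var(ȳ) = (1 − 0.08481078)·203000/2808 = 0.91518922·72.293447 = 66.162184.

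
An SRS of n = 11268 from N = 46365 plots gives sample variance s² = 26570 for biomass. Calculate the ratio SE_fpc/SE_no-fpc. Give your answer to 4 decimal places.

f = n/N = 11268/46365 = 0.24302815.
SE_no-fpc = √(s²/n) = 1.5355797; SE_fpc = √((1−f)s²/n) = 1.3360177.
Ratio = √(1−f) = 0.87004129.

0.8700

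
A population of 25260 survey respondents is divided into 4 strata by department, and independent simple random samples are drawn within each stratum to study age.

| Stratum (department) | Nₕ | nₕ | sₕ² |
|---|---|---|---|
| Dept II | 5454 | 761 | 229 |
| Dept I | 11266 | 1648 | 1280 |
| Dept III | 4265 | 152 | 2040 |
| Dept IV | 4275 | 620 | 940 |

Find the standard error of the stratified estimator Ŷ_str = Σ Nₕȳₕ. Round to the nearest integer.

Var(Ŷ_str) = Σₕ Nₕ²(1 − fₕ)sₕ²/nₕ.
Dept II: 5454²·(1 − 761/5454)·229/761 = 7.7022305 × 10^6.
Dept I: 11266²·(1 − 1648/11266)·1280/1648 = 8.4160301 × 10^7.
Dept III: 4265²·(1 − 152/4265)·2040/152 = 2.3543137 × 10^8.
Dept IV: 4275²·(1 − 620/4275)·940/620 = 2.3689706 × 10^7.
Sum = 3.5098361 × 10^8.
SE = √(3.5098361 × 10^8) = 18735.

18735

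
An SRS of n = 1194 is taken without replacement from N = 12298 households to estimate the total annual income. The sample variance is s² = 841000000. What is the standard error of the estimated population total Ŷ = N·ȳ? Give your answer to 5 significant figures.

Var(Ŷ) = N²·Var(ȳ) = N²·(1 − n/N)·s²/n.
f = 1194/12298 = 0.09708896; Var(ȳ) = 0.90291104·841000000/1194 = 635970.01.
Var(Ŷ) = 12298² · 635970.01 = 9.6184616 × 10^13.
SE(Ŷ) = √(9.6184616 × 10^13) = 9.8074 × 10^6.

9.8074 × 10^6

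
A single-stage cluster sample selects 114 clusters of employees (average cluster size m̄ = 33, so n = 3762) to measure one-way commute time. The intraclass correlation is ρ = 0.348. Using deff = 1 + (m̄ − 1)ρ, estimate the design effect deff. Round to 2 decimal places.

deff = 1 + (33 − 1)·0.348 = 1 + 11.136 = 12.136.

12.14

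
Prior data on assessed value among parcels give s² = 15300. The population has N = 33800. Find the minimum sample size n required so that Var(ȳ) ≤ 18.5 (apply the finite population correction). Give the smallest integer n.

Without fpc, n₀ = s²/D = 15300/18.5 = 827.0270.
With fpc, (1 − n/N)·s²/n ≤ D requires n ≥ n₀/(1 + n₀/N) = 827.0270/(1 + 827.0270/33800) = 807.2744.
Rounding up, n = 808.

808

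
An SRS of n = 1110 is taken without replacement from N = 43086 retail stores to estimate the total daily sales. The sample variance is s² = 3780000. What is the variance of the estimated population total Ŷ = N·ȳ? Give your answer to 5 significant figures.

Var(Ŷ) = N²·Var(ȳ) = N²·(1 − n/N)·s²/n.
f = 1110/43086 = 0.02576243; Var(ȳ) = 0.97423757·3780000/1110 = 3317.6739.
Var(Ŷ) = 43086² · 3317.6739 = 6.1589411 × 10^12.

6.1589 × 10^12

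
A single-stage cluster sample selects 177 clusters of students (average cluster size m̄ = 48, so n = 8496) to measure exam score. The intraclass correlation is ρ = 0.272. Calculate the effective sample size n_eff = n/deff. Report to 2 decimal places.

616.37

deff = 1 + (48 − 1)·0.272 = 1 + 12.784 = 13.784.
n_eff = 8496 / 13.784 = 616.37.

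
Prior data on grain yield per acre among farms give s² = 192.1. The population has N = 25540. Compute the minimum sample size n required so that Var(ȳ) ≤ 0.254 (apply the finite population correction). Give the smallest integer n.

735

Without fpc, n₀ = s²/D = 192.1/0.254 = 756.2992.
With fpc, (1 − n/N)·s²/n ≤ D requires n ≥ n₀/(1 + n₀/N) = 756.2992/(1 + 756.2992/25540) = 734.5475.
Rounding up, n = 735.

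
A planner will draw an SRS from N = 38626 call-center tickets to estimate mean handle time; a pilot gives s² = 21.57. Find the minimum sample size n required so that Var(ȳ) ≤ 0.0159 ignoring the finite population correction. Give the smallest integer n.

1357

Without fpc, n₀ = s²/D = 21.57/0.0159 = 1356.6038.
Rounding up, n = 1357.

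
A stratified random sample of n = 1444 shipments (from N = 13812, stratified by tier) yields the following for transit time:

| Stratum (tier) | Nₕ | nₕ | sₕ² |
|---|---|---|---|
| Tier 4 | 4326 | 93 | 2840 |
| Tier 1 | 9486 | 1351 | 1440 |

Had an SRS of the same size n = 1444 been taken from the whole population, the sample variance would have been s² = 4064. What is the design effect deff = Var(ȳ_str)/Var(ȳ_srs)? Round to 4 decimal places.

Var(ȳ_str) = Σ Wₕ²(1−fₕ)sₕ²/nₕ with Wₕ = Nₕ/13812:
  Tier 4: (4326/13812)²·(1−93/4326)·2840/93 = 2.9312782
  Tier 1: (9486/13812)²·(1−1351/9486)·1440/1351 = 0.43115625
  → Var(ȳ_str) = 3.3624345.
Var(ȳ_srs) = (1 − 1444/13812)·4064/1444 = 2.5201675.
deff = 3.3624345 / 2.5201675 = 1.3342.

1.3342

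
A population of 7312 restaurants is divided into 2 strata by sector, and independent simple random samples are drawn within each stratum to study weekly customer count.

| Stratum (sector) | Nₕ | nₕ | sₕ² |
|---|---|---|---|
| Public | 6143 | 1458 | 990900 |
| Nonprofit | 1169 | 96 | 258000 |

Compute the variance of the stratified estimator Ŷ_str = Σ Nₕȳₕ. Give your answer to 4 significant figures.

Var(Ŷ_str) = Σₕ Nₕ²(1 − fₕ)sₕ²/nₕ.
Public: 6143²·(1 − 1458/6143)·990900/1458 = 1.955971 × 10^10.
Nonprofit: 1169²·(1 − 96/1169)·258000/96 = 3.3710307 × 10^9.
Sum = 2.2930741 × 10^10.

2.293 × 10^10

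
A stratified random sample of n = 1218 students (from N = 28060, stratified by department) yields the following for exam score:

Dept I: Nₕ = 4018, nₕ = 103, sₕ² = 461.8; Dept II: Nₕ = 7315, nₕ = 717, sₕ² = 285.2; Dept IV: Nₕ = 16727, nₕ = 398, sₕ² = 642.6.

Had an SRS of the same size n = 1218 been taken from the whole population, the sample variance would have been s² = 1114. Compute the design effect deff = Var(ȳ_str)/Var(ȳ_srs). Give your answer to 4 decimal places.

0.7704

Var(ȳ_str) = Σ Wₕ²(1−fₕ)sₕ²/nₕ with Wₕ = Nₕ/28060:
  Dept I: (4018/28060)²·(1−103/4018)·461.8/103 = 0.089574227
  Dept II: (7315/28060)²·(1−717/7315)·285.2/717 = 0.024382693
  Dept IV: (16727/28060)²·(1−398/16727)·642.6/398 = 0.56009276
  → Var(ȳ_str) = 0.67404968.
Var(ȳ_srs) = (1 − 1218/28060)·1114/1218 = 0.87491348.
deff = 0.67404968 / 0.87491348 = 0.7704.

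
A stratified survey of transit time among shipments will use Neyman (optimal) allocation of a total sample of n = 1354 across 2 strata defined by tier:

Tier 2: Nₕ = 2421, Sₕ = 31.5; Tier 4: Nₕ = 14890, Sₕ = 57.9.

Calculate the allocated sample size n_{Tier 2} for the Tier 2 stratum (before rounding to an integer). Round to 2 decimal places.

110.04

Neyman allocation: nₕ = n·NₕSₕ / Σⱼ NⱼSⱼ.
Σ NⱼSⱼ = 2421·31.5 + 14890·57.9 = 938392.5.
n_{Tier 2} = 1354·2421·31.5 / 938392.5 = 110.04.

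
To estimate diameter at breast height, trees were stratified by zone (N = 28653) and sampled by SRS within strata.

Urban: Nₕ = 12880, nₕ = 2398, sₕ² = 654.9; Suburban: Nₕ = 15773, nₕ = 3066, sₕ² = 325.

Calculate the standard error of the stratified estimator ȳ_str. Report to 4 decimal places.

0.2661

Var(ȳ_str) = Σₕ Wₕ²(1 − fₕ)sₕ²/nₕ with Wₕ = Nₕ/N, N = 28653.
Urban: Wₕ = 0.44951663; term = 0.44951663²·(1 − 0.18618012)·654.9/2398 = 0.044910266.
Suburban: Wₕ = 0.55048337; term = 0.55048337²·(1 − 0.19438281)·325/3066 = 0.025877859.
Sum = 0.070788125.
SE = √(0.070788125) = 0.2661.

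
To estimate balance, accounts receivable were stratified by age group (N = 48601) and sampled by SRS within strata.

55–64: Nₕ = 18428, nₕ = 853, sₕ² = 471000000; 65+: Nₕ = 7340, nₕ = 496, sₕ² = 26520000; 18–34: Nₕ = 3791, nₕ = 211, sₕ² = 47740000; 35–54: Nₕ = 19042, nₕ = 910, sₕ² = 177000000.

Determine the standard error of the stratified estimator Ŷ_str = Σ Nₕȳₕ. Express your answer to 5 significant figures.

Var(Ŷ_str) = Σₕ Nₕ²(1 − fₕ)sₕ²/nₕ.
55–64: 18428²·(1 − 853/18428)·471000000/853 = 1.7883207 × 10^14.
65+: 7340²·(1 − 496/7340)·26520000/496 = 2.6859499 × 10^12.
18–34: 3791²·(1 − 211/3791)·47740000/211 = 3.0706956 × 10^12.
35–54: 19042²·(1 − 910/19042)·177000000/910 = 6.7156823 × 10^13.
Sum = 2.5174554 × 10^14.
SE = √(2.5174554 × 10^14) = 1.5866 × 10^7.

1.5866 × 10^7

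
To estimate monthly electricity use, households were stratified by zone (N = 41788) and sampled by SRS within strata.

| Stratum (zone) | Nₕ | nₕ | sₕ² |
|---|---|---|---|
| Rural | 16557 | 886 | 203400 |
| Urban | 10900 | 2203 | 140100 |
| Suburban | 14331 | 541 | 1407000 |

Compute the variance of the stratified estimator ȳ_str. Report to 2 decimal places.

331.89

Var(ȳ_str) = Σₕ Wₕ²(1 − fₕ)sₕ²/nₕ with Wₕ = Nₕ/N, N = 41788.
Rural: Wₕ = 0.39621422; term = 0.39621422²·(1 − 0.05351211)·203400/886 = 34.11084.
Urban: Wₕ = 0.26084043; term = 0.26084043²·(1 − 0.20211009)·140100/2203 = 3.4523628.
Suburban: Wₕ = 0.34294534; term = 0.34294534²·(1 − 0.03775033)·1407000/541 = 294.32993.
Sum = 331.89313.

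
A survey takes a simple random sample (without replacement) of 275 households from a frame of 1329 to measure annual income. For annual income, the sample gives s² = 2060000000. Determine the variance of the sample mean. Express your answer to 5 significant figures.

5.9409 × 10^6

Under SRS without replacement, Var(ȳ) = (1 − f)·s²/n with f = n/N = 275/1329 = 0.20692250.
Var(ȳ) = (1 − 0.20692250)·2060000000/275 = 0.79307750·7.4909091 × 10^6 = 5.9408715 × 10^6.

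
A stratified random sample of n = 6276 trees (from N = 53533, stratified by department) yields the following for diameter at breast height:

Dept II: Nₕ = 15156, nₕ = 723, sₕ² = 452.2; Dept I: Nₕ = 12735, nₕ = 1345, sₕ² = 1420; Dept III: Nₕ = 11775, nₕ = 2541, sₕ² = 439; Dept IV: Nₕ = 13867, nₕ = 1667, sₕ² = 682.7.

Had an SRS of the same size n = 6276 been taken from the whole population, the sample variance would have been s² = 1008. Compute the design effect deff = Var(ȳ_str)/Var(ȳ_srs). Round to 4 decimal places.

0.9304

Var(ȳ_str) = Σ Wₕ²(1−fₕ)sₕ²/nₕ with Wₕ = Nₕ/53533:
  Dept II: (15156/53533)²·(1−723/15156)·452.2/723 = 0.047740867
  Dept I: (12735/53533)²·(1−1345/12735)·1420/1345 = 0.053437431
  Dept III: (11775/53533)²·(1−2541/11775)·439/2541 = 0.0065549212
  Dept IV: (13867/53533)²·(1−1667/13867)·682.7/1667 = 0.024176503
  → Var(ȳ_str) = 0.13190972.
Var(ȳ_srs) = (1 − 6276/53533)·1008/6276 = 0.14178235.
deff = 0.13190972 / 0.14178235 = 0.9304.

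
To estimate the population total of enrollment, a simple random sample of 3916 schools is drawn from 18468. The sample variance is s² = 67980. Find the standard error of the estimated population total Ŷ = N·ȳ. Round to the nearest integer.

68303

Var(Ŷ) = N²·Var(ȳ) = N²·(1 − n/N)·s²/n.
f = 3916/18468 = 0.21204245; Var(ȳ) = 0.78795755·67980/3916 = 13.678589.
Var(Ŷ) = 18468² · 13.678589 = 4.6653156 × 10^9.
SE(Ŷ) = √(4.6653156 × 10^9) = 68303.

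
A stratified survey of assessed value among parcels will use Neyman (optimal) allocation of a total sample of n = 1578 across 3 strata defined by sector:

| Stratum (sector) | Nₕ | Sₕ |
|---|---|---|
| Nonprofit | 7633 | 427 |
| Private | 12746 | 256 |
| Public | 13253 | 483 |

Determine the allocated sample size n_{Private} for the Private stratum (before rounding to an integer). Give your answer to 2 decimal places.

398.42

Neyman allocation: nₕ = n·NₕSₕ / Σⱼ NⱼSⱼ.
Σ NⱼSⱼ = 7633·427 + 12746·256 + 13253·483 = 1.2923466 × 10^7.
n_{Private} = 1578·12746·256 / (1.2923466 × 10^7) = 398.42.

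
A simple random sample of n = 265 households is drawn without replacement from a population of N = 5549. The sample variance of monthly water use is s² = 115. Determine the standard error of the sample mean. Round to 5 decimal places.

Under SRS without replacement, Var(ȳ) = (1 − f)·s²/n with f = n/N = 265/5549 = 0.04775635.
Var(ȳ) = (1 − 0.04775635)·115/265 = 0.95224365·0.43396226 = 0.41323781.
SE(ȳ) = √(0.41323781) = 0.64284.

0.64284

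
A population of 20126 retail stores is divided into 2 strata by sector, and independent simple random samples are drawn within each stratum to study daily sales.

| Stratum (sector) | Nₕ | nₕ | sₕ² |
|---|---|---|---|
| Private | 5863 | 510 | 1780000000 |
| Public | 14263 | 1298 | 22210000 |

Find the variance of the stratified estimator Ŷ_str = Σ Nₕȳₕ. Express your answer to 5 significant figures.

1.1270 × 10^14

Var(Ŷ_str) = Σₕ Nₕ²(1 − fₕ)sₕ²/nₕ.
Private: 5863²·(1 − 510/5863)·1780000000/510 = 1.0953854 × 10^14.
Public: 14263²·(1 − 1298/14263)·22210000/1298 = 3.1641515 × 10^12.
Sum = 1.1270269 × 10^14.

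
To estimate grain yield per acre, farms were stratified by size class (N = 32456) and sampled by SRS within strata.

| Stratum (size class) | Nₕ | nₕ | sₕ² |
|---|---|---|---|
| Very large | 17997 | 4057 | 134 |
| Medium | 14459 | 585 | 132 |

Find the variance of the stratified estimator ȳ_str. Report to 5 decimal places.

0.05084

Var(ȳ_str) = Σₕ Wₕ²(1 − fₕ)sₕ²/nₕ with Wₕ = Nₕ/N, N = 32456.
Very large: Wₕ = 0.55450456; term = 0.55450456²·(1 − 0.22542646)·134/4057 = 0.0078663396.
Medium: Wₕ = 0.44549544; term = 0.44549544²·(1 − 0.04045923)·132/585 = 0.042970264.
Sum = 0.050836604.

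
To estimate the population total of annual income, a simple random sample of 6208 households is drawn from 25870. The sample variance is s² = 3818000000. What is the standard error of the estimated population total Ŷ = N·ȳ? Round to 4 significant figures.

1.769 × 10^7

Var(Ŷ) = N²·Var(ȳ) = N²·(1 − n/N)·s²/n.
f = 6208/25870 = 0.23996908; Var(ȳ) = 0.76003092·3818000000/6208 = 467428.81.
Var(Ŷ) = 25870² · 467428.81 = 3.1282996 × 10^14.
SE(Ŷ) = √(3.1282996 × 10^14) = 1.769 × 10^7.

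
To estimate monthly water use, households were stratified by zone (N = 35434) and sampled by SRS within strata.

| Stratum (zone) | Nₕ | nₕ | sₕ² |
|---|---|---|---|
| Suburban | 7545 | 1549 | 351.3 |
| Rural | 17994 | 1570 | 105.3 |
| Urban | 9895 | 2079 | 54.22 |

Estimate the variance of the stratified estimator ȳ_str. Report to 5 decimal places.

Var(ȳ_str) = Σₕ Wₕ²(1 − fₕ)sₕ²/nₕ with Wₕ = Nₕ/N, N = 35434.
Suburban: Wₕ = 0.21293108; term = 0.21293108²·(1 − 0.20530152)·351.3/1549 = 0.0081716026.
Rural: Wₕ = 0.50781735; term = 0.50781735²·(1 − 0.08725131)·105.3/1570 = 0.015786833.
Urban: Wₕ = 0.27925157; term = 0.27925157²·(1 − 0.21010611)·54.22/2079 = 0.0016064419.
Sum = 0.025564878.

0.02556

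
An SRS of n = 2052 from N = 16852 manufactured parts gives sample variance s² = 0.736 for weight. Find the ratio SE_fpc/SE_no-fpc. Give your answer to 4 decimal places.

f = n/N = 2052/16852 = 0.12176596.
SE_no-fpc = √(s²/n) = 0.018938703; SE_fpc = √((1−f)s²/n) = 0.017748243.
Ratio = √(1−f) = 0.93714142.

0.9371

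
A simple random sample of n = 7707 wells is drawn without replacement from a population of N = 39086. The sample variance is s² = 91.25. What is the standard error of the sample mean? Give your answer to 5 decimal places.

0.09750

Under SRS without replacement, Var(ȳ) = (1 − f)·s²/n with f = n/N = 7707/39086 = 0.19718058.
Var(ȳ) = (1 − 0.19718058)·91.25/7707 = 0.80281942·0.011839886 = 0.0095052903.
SE(ȳ) = √(0.0095052903) = 0.09750.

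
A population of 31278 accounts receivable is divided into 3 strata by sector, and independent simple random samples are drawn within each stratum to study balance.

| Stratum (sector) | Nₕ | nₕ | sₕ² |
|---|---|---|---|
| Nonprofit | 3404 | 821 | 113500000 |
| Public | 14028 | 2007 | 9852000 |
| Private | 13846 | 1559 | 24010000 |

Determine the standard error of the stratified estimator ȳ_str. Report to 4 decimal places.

69.0418

Var(ȳ_str) = Σₕ Wₕ²(1 − fₕ)sₕ²/nₕ with Wₕ = Nₕ/N, N = 31278.
Nonprofit: Wₕ = 0.10883049; term = 0.10883049²·(1 − 0.24118684)·113500000/821 = 1242.478.
Public: Wₕ = 0.44849415; term = 0.44849415²·(1 − 0.14307100)·9852000/2007 = 846.12677.
Private: Wₕ = 0.44267536; term = 0.44267536²·(1 − 0.11259570)·24010000/1559 = 2678.1709.
Sum = 4766.7757.
SE = √(4766.7757) = 69.0418.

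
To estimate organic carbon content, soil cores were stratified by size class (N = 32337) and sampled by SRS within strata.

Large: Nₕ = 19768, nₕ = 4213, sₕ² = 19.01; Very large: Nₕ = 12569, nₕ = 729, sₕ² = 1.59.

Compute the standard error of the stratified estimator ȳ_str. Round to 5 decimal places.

0.04046

Var(ȳ_str) = Σₕ Wₕ²(1 − fₕ)sₕ²/nₕ with Wₕ = Nₕ/N, N = 32337.
Large: Wₕ = 0.61131212; term = 0.61131212²·(1 − 0.21312222)·19.01/4213 = 0.0013268565.
Very large: Wₕ = 0.38868788; term = 0.38868788²·(1 − 0.05799984)·1.59/729 = 3.1040061 × 10^-4.
Sum = 0.0016372571.
SE = √(0.0016372571) = 0.04046.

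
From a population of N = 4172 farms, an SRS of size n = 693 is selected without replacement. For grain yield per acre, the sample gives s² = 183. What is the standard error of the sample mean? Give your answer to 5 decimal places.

Under SRS without replacement, Var(ȳ) = (1 − f)·s²/n with f = n/N = 693/4172 = 0.16610738.
Var(ȳ) = (1 − 0.16610738)·183/693 = 0.83389262·0.26406926 = 0.22020541.
SE(ȳ) = √(0.22020541) = 0.46926.

0.46926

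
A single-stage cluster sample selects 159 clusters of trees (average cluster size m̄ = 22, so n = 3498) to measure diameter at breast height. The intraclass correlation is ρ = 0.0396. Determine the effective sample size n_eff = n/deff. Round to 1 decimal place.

1909.8

deff = 1 + (22 − 1)·0.0396 = 1 + 0.8316 = 1.8316.
n_eff = 3498 / 1.8316 = 1909.8.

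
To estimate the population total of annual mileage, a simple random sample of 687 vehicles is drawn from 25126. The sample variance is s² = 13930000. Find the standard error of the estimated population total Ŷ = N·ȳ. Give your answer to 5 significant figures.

Var(Ŷ) = N²·Var(ȳ) = N²·(1 − n/N)·s²/n.
f = 687/25126 = 0.02734220; Var(ȳ) = 0.97265780·13930000/687 = 19722.159.
Var(Ŷ) = 25126² · 19722.159 = 1.2450912 × 10^13.
SE(Ŷ) = √(1.2450912 × 10^13) = 3.5286 × 10^6.

3.5286 × 10^6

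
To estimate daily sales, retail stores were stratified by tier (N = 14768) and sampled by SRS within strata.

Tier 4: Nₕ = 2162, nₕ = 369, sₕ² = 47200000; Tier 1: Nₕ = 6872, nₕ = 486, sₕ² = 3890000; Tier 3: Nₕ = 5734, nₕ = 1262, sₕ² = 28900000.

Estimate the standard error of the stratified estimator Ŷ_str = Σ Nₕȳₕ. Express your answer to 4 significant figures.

1.198 × 10^6

Var(Ŷ_str) = Σₕ Nₕ²(1 − fₕ)sₕ²/nₕ.
Tier 4: 2162²·(1 − 369/2162)·47200000/369 = 4.9585148 × 10^11.
Tier 1: 6872²·(1 − 486/6872)·3890000/486 = 3.5125733 × 10^11.
Tier 3: 5734²·(1 − 1262/5734)·28900000/1262 = 5.8721612 × 10^11.
Sum = 1.4343249 × 10^12.
SE = √(1.4343249 × 10^12) = 1.198 × 10^6.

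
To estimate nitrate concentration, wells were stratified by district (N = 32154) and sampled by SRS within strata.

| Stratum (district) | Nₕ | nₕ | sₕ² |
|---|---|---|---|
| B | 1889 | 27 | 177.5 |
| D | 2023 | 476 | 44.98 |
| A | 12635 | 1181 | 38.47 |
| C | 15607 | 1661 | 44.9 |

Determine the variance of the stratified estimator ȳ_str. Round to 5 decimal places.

0.03290

Var(ȳ_str) = Σₕ Wₕ²(1 − fₕ)sₕ²/nₕ with Wₕ = Nₕ/N, N = 32154.
B: Wₕ = 0.05874852; term = 0.05874852²·(1 − 0.01429328)·177.5/27 = 0.022365376.
D: Wₕ = 0.06291597; term = 0.06291597²·(1 − 0.23529412)·44.98/476 = 2.8604126 × 10^-4.
A: Wₕ = 0.39295267; term = 0.39295267²·(1 − 0.09347052)·38.47/1181 = 0.0045596835.
C: Wₕ = 0.48538285; term = 0.48538285²·(1 − 0.10642660)·44.9/1661 = 0.0056908323.
Sum = 0.032901933.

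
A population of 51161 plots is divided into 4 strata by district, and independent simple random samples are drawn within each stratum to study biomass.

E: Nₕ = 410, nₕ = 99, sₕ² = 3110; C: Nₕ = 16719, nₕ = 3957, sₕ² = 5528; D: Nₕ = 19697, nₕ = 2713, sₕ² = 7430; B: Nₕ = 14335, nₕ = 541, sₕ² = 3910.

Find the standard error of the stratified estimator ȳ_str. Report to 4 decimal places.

Var(ȳ_str) = Σₕ Wₕ²(1 − fₕ)sₕ²/nₕ with Wₕ = Nₕ/N, N = 51161.
E: Wₕ = 0.00801392; term = 0.00801392²·(1 − 0.24146341)·3110/99 = 0.0015303522.
C: Wₕ = 0.32679189; term = 0.32679189²·(1 − 0.23667683)·5528/3957 = 0.11388145.
D: Wₕ = 0.38500029; term = 0.38500029²·(1 − 0.13773671)·7430/2713 = 0.35002659.
B: Wₕ = 0.28019390; term = 0.28019390²·(1 − 0.03773980)·3910/541 = 0.54599588.
Sum = 1.0114343.
SE = √(1.0114343) = 1.0057.

1.0057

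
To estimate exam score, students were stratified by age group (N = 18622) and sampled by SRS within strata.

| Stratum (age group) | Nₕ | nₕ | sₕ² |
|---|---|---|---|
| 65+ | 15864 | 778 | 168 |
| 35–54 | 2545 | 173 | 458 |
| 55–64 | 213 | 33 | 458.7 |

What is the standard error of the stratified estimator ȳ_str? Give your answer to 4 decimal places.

0.4435

Var(ȳ_str) = Σₕ Wₕ²(1 − fₕ)sₕ²/nₕ with Wₕ = Nₕ/N, N = 18622.
65+: Wₕ = 0.85189561; term = 0.85189561²·(1 − 0.04904186)·168/778 = 0.14902662.
35–54: Wₕ = 0.13666631; term = 0.13666631²·(1 − 0.06797642)·458/173 = 0.04608602.
55–64: Wₕ = 0.01143808; term = 0.01143808²·(1 − 0.15492958)·458.7/33 = 0.0015367891.
Sum = 0.19664943.
SE = √(0.19664943) = 0.4435.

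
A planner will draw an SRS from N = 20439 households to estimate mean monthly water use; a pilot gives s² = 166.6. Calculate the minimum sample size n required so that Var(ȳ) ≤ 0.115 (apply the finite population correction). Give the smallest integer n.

1353

Without fpc, n₀ = s²/D = 166.6/0.115 = 1448.6957.
With fpc, (1 − n/N)·s²/n ≤ D requires n ≥ n₀/(1 + n₀/N) = 1448.6957/(1 + 1448.6957/20439) = 1352.8099.
Rounding up, n = 1353.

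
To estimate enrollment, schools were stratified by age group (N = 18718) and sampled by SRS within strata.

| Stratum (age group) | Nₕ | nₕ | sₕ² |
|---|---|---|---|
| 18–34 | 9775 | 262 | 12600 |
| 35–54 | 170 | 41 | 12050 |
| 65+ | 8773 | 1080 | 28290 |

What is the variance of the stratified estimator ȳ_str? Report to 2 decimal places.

17.83

Var(ȳ_str) = Σₕ Wₕ²(1 − fₕ)sₕ²/nₕ with Wₕ = Nₕ/N, N = 18718.
18–34: Wₕ = 0.52222460; term = 0.52222460²·(1 − 0.02680307)·12600/262 = 12.763936.
35–54: Wₕ = 0.00908217; term = 0.00908217²·(1 − 0.24117647)·12050/41 = 0.01839598.
65+: Wₕ = 0.46869324; term = 0.46869324²·(1 − 0.12310498)·28290/1080 = 5.045848.
Sum = 17.82818.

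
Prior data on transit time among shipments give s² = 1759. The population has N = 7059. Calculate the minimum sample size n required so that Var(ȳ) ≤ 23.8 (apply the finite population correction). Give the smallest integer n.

74

Without fpc, n₀ = s²/D = 1759/23.8 = 73.9076.
With fpc, (1 − n/N)·s²/n ≤ D requires n ≥ n₀/(1 + n₀/N) = 73.9076/(1 + 73.9076/7059) = 73.1418.
Rounding up, n = 74.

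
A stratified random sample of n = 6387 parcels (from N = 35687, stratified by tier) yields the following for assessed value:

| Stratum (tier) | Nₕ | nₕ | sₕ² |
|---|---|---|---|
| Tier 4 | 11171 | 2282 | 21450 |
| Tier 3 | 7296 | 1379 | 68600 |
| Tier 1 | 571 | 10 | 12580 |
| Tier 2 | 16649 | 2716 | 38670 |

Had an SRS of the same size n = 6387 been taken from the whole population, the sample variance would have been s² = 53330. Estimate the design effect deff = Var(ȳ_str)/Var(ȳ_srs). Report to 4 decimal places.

0.7773

Var(ȳ_str) = Σ Wₕ²(1−fₕ)sₕ²/nₕ with Wₕ = Nₕ/35687:
  Tier 4: (11171/35687)²·(1−2282/11171)·21450/2282 = 0.73288618
  Tier 3: (7296/35687)²·(1−1379/7296)·68600/1379 = 1.6862663
  Tier 1: (571/35687)²·(1−10/571)·12580/10 = 0.3164168
  Tier 2: (16649/35687)²·(1−2716/16649)·38670/2716 = 2.593326
  → Var(ȳ_str) = 5.3288953.
Var(ȳ_srs) = (1 − 6387/35687)·53330/6387 = 6.8553913.
deff = 5.3288953 / 6.8553913 = 0.7773.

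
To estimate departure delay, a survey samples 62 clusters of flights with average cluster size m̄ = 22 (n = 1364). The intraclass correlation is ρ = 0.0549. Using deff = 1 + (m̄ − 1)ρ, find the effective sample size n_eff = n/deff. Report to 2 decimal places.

633.56

deff = 1 + (22 − 1)·0.0549 = 1 + 1.1529 = 2.1529.
n_eff = 1364 / 2.1529 = 633.56.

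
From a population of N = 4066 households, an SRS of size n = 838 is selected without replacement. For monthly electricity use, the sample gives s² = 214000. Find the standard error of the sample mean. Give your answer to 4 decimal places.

Under SRS without replacement, Var(ȳ) = (1 − f)·s²/n with f = n/N = 838/4066 = 0.20609936.
Var(ȳ) = (1 − 0.20609936)·214000/838 = 0.79390064·255.36993 = 202.73835.
SE(ȳ) = √(202.73835) = 14.2386.

14.2386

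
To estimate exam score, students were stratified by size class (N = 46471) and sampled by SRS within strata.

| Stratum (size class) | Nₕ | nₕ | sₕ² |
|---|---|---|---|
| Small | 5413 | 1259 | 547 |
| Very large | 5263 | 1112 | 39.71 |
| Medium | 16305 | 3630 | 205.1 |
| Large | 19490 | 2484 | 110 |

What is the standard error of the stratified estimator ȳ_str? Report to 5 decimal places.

Var(ȳ_str) = Σₕ Wₕ²(1 − fₕ)sₕ²/nₕ with Wₕ = Nₕ/N, N = 46471.
Small: Wₕ = 0.11648125; term = 0.11648125²·(1 − 0.23258821)·547/1259 = 0.0045237863.
Very large: Wₕ = 0.11325343; term = 0.11325343²·(1 − 0.21128634)·39.71/1112 = 3.6125775 × 10^-4.
Medium: Wₕ = 0.35086398; term = 0.35086398²·(1 − 0.22263109)·205.1/3630 = 0.0054070921.
Large: Wₕ = 0.41940135; term = 0.41940135²·(1 − 0.12744997)·110/2484 = 0.00679659.
Sum = 0.017088726.
SE = √(0.017088726) = 0.13072.

0.13072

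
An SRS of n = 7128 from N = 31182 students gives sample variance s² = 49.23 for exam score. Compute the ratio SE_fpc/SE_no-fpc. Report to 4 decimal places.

0.8783

f = n/N = 7128/31182 = 0.22859342.
SE_no-fpc = √(s²/n) = 0.08310575; SE_fpc = √((1−f)s²/n) = 0.072991576.
Ratio = √(1−f) = 0.87829755.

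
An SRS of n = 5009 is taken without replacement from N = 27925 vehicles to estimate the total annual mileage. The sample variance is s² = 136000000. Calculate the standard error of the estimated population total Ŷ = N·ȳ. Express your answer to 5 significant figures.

4.1683 × 10^6

Var(Ŷ) = N²·Var(ȳ) = N²·(1 − n/N)·s²/n.
f = 5009/27925 = 0.17937332; Var(ȳ) = 0.82062668·136000000/5009 = 22280.94.
Var(Ŷ) = 27925² · 22280.94 = 1.7374802 × 10^13.
SE(Ŷ) = √(1.7374802 × 10^13) = 4.1683 × 10^6.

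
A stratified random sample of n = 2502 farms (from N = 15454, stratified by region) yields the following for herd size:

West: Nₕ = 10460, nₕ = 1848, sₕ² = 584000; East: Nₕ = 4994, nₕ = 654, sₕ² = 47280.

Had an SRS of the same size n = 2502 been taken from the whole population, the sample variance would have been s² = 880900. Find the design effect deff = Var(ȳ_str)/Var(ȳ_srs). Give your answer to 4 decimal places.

0.4262

Var(ȳ_str) = Σ Wₕ²(1−fₕ)sₕ²/nₕ with Wₕ = Nₕ/15454:
  West: (10460/15454)²·(1−1848/10460)·584000/1848 = 119.19685
  East: (4994/15454)²·(1−654/4994)·47280/654 = 6.5607905
  → Var(ȳ_str) = 125.75764.
Var(ȳ_srs) = (1 − 2502/15454)·880900/2502 = 295.07691.
deff = 125.75764 / 295.07691 = 0.4262.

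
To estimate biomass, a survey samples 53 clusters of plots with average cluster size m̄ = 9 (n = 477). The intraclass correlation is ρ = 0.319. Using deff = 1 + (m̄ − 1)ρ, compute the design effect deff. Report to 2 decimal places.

3.55

deff = 1 + (9 − 1)·0.319 = 1 + 2.552 = 3.552.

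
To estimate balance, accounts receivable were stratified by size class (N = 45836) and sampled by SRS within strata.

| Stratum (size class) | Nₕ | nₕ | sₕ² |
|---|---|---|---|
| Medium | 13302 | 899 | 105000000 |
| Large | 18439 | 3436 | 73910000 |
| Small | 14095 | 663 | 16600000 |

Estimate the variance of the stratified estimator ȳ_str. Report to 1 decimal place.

Var(ȳ_str) = Σₕ Wₕ²(1 − fₕ)sₕ²/nₕ with Wₕ = Nₕ/N, N = 45836.
Medium: Wₕ = 0.29020857; term = 0.29020857²·(1 − 0.06758382)·105000000/899 = 9171.9119.
Large: Wₕ = 0.40228205; term = 0.40228205²·(1 − 0.18634416)·73910000/3436 = 2832.3838.
Small: Wₕ = 0.30750938; term = 0.30750938²·(1 − 0.04703796)·16600000/663 = 2256.2483.
Sum = 14260.544.

14260.5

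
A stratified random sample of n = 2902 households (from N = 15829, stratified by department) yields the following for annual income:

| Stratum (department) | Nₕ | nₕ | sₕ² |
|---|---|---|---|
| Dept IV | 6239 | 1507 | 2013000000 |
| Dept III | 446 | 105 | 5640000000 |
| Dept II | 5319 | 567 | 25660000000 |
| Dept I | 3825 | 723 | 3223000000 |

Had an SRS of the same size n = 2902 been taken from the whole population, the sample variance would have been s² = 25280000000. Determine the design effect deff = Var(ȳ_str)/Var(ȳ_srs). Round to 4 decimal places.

Var(ȳ_str) = Σ Wₕ²(1−fₕ)sₕ²/nₕ with Wₕ = Nₕ/15829:
  Dept IV: (6239/15829)²·(1−1507/6239)·2013000000/1507 = 157392.23
  Dept III: (446/15829)²·(1−105/446)·5640000000/105 = 32604.09
  Dept II: (5319/15829)²·(1−567/5319)·25660000000/567 = 4.5653393 × 10^6
  Dept I: (3825/15829)²·(1−723/3825)·3223000000/723 = 211100.02
  → Var(ȳ_str) = 4.9664356 × 10^6.
Var(ȳ_srs) = (1 − 2902/15829)·25280000000/2902 = 7.114165 × 10^6.
deff = (4.9664356 × 10^6) / (7.114165 × 10^6) = 0.6981.

0.6981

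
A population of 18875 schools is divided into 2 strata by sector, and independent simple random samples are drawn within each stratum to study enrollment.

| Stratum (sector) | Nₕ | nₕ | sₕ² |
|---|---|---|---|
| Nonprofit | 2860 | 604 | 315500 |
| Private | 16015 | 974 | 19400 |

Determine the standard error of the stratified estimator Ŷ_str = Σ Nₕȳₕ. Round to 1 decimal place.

90377.8

Var(Ŷ_str) = Σₕ Nₕ²(1 − fₕ)sₕ²/nₕ.
Nonprofit: 2860²·(1 − 604/2860)·315500/604 = 3.3702922 × 10^9.
Private: 16015²·(1 − 974/16015)·19400/974 = 4.7978474 × 10^9.
Sum = 8.1681396 × 10^9.
SE = √(8.1681396 × 10^9) = 90377.8.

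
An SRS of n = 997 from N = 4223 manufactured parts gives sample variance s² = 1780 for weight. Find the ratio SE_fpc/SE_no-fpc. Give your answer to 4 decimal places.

0.8740

f = n/N = 997/4223 = 0.23608809.
SE_no-fpc = √(s²/n) = 1.3361722; SE_fpc = √((1−f)s²/n) = 1.1678419.
Ratio = √(1−f) = 0.87402054.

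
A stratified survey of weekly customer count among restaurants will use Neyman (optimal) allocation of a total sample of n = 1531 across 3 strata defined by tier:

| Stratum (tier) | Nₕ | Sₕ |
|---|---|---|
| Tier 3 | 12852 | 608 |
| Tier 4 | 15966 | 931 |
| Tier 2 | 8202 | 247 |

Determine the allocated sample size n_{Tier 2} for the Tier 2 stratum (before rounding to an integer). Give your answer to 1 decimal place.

Neyman allocation: nₕ = n·NₕSₕ / Σⱼ NⱼSⱼ.
Σ NⱼSⱼ = 12852·608 + 15966·931 + 8202·247 = 2.4704256 × 10^7.
n_{Tier 2} = 1531·8202·247 / (2.4704256 × 10^7) = 125.6.

125.6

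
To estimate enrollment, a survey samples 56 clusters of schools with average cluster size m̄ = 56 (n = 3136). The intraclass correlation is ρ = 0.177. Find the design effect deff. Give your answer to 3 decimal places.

10.735

deff = 1 + (56 − 1)·0.177 = 1 + 9.735 = 10.735.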